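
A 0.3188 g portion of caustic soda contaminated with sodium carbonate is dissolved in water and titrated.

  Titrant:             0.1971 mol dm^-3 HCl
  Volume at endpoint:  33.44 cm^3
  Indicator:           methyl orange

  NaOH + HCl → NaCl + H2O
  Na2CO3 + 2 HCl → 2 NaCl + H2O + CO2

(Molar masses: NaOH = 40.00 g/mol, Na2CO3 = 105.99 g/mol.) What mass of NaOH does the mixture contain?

n(HCl) = 0.03344 × 0.1971 = 6.591 × 10^-3 mol
Let x = n(NaOH), y = n(Na2CO3).
Titrant: 1x + 2y = 6.591 × 10^-3;  mass: 40.00x + 105.99y = 0.3188
Solving, x = 2.346 × 10^-3 mol, y = 2.122 × 10^-3 mol
mass of NaOH = 2.346 × 10^-3 × 40.00 = 0.09386 g

0.09386 g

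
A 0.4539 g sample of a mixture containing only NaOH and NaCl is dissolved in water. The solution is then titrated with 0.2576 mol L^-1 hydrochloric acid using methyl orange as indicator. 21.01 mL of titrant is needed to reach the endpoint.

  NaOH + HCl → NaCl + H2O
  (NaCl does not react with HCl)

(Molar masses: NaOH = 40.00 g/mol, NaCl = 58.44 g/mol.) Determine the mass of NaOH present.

n(HCl) = 0.02101 × 0.2576 = 5.412 × 10^-3 mol
Let x = n(NaOH), y = n(NaCl).
Titrant: 1x = 5.412 × 10^-3;  mass: 40.00x + 58.44y = 0.4539
Solving, x = 5.412 × 10^-3 mol, y = 4.063 × 10^-3 mol
mass of NaOH = 5.412 × 10^-3 × 40.00 = 0.2165 g

0.2165 g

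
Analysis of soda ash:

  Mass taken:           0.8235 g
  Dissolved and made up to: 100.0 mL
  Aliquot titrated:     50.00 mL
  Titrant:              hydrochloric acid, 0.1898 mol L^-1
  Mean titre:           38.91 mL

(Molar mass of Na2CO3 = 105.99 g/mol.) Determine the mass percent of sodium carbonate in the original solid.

95.05 %

Na2CO3 + 2 HCl → 2 NaCl + H2O + CO2
n(HCl) per titration = 0.03891 × 0.1898 = 7.385 × 10^-3 mol
From the 1:2 ratio, n(Na2CO3) in each aliquot = 1/2 × 7.385 × 10^-3 = 3.693 × 10^-3 mol
n(Na2CO3) in the whole flask = 3.693 × 10^-3 × 100.0/50.00 = 7.385 × 10^-3 mol
mass of Na2CO3 = 7.385 × 10^-3 × 105.99 = 0.7827 g
% Na2CO3 = 0.7827 / 0.8235 × 100 = 95.05 %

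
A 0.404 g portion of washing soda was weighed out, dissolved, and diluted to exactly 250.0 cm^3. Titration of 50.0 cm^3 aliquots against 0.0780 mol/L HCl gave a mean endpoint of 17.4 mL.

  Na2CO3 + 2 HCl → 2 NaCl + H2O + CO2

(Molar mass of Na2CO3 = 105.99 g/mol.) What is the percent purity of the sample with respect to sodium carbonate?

n(HCl) per titration = 0.0174 × 0.0780 = 1.36 × 10^-3 mol
From the 1:2 ratio, n(Na2CO3) in each aliquot = 1/2 × 1.36 × 10^-3 = 6.79 × 10^-4 mol
n(Na2CO3) in the whole flask = 6.79 × 10^-4 × 250.0/50.0 = 3.39 × 10^-3 mol
mass of Na2CO3 = 3.39 × 10^-3 × 105.99 = 0.360 g
% Na2CO3 = 0.360 / 0.404 × 100 = 89.0 %

89.0 %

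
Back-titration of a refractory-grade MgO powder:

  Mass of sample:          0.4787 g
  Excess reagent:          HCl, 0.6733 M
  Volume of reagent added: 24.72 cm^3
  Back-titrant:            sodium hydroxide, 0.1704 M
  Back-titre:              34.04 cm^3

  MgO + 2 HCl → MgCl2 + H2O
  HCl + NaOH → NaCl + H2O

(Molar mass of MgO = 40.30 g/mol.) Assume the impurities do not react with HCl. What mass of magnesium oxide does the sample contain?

n(HCl) added = 0.02472 × 0.6733 = 0.01664 mol
n(NaOH) used in back-titration = 0.03404 × 0.1704 = 5.800 × 10^-3 mol
n(HCl) left over = 5.800 × 10^-3 mol (1:1 ratio)
n(HCl) consumed by analyte = 0.01664 − 5.800 × 10^-3 = 0.01084 mol
From the 1:2 ratio, n(MgO) = 1/2 × 0.01084 = 5.422 × 10^-3 mol
mass of MgO = 5.422 × 10^-3 × 40.30 = 0.2185 g

0.2185 g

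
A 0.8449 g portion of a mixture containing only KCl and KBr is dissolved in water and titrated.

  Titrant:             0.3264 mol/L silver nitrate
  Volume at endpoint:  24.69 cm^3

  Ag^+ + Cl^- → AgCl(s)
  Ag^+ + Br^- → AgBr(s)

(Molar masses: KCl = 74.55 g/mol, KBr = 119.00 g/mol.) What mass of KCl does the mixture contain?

n(AgNO3) = 0.02469 × 0.3264 = 8.059 × 10^-3 mol
Let x = n(KCl), y = n(KBr).
Titrant: 1x + 1y = 8.059 × 10^-3;  mass: 74.55x + 119.00y = 0.8449
Solving, x = 2.567 × 10^-3 mol, y = 5.492 × 10^-3 mol
mass of KCl = 2.567 × 10^-3 × 74.55 = 0.1914 g

0.1914 g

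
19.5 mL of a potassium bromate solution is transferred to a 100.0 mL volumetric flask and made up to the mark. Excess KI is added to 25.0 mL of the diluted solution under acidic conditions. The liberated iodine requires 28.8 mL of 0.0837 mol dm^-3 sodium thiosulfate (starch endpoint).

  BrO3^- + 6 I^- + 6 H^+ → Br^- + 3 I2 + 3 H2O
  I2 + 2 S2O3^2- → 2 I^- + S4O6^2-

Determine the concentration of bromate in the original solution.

0.0824 mol/L

n(S2O3^2-) = 0.0288 × 0.0837 = 2.41 × 10^-3 mol
n(I2) = n(S2O3^2-)/2 = 1.21 × 10^-3 mol
From the 1:3 ratio, n(BrO3^-) in the aliquot = 1/3 × 1.21 × 10^-3 = 4.02 × 10^-4 mol
[BrO3^-]_dilute = 4.02 × 10^-4 / 0.0250 = 0.0161 mol/L
[BrO3^-]_original = 0.0161 × 100.0/19.5 = 0.0824 mol/L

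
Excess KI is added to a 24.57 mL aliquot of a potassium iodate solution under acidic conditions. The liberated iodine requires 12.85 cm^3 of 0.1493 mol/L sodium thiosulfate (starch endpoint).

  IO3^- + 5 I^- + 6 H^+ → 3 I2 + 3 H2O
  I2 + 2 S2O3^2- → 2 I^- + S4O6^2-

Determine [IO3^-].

0.01301 mol/L

n(S2O3^2-) = 0.01285 × 0.1493 = 1.919 × 10^-3 mol
n(I2) = n(S2O3^2-)/2 = 9.593 × 10^-4 mol
From the 1:3 ratio, n(IO3^-) in the aliquot = 1/3 × 9.593 × 10^-4 = 3.198 × 10^-4 mol
[IO3^-] = 3.198 × 10^-4 / 0.02457 = 0.01301 mol/L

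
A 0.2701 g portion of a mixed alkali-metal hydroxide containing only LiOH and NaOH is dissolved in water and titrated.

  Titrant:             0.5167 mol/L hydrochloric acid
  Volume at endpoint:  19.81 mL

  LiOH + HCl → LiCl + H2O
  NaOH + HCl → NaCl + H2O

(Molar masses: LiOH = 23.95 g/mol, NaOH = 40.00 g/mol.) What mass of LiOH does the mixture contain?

n(HCl) = 0.01981 × 0.5167 = 0.01024 mol
Let x = n(LiOH), y = n(NaOH).
Titrant: 1x + 1y = 0.01024;  mass: 23.95x + 40.00y = 0.2701
Solving, x = 8.681 × 10^-3 mol, y = 1.555 × 10^-3 mol
mass of LiOH = 8.681 × 10^-3 × 23.95 = 0.2079 g

0.2079 g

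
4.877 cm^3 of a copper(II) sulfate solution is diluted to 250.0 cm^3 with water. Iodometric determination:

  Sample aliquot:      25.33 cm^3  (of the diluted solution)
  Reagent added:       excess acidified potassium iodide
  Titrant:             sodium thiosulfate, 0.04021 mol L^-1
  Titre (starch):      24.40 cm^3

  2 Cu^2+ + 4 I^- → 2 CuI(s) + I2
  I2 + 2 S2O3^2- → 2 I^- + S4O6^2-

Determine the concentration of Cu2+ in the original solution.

1.986 mol/L

n(S2O3^2-) = 0.02440 × 0.04021 = 9.811 × 10^-4 mol
n(I2) = n(S2O3^2-)/2 = 4.906 × 10^-4 mol
From the 2:1 ratio, n(Cu2+) in the aliquot = 2/1 × 4.906 × 10^-4 = 9.811 × 10^-4 mol
[Cu2+]_dilute = 9.811 × 10^-4 / 0.02533 = 0.03873 mol/L
[Cu2+]_original = 0.03873 × 250.0/4.877 = 1.986 mol/L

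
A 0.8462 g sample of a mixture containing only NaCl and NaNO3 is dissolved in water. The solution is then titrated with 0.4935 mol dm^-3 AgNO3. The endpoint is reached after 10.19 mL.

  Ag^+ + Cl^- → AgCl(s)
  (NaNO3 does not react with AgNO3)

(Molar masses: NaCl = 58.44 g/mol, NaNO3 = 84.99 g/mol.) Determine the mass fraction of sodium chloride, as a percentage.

34.73 %

n(AgNO3) = 0.01019 × 0.4935 = 5.029 × 10^-3 mol
Let x = n(NaCl), y = n(NaNO3).
Titrant: 1x = 5.029 × 10^-3;  mass: 58.44x + 84.99y = 0.8462
Solving, x = 5.029 × 10^-3 mol, y = 6.499 × 10^-3 mol
mass of NaCl = 5.029 × 10^-3 × 58.44 = 0.2939 g
% NaCl = 0.2939 / 0.8462 × 100 = 34.73 %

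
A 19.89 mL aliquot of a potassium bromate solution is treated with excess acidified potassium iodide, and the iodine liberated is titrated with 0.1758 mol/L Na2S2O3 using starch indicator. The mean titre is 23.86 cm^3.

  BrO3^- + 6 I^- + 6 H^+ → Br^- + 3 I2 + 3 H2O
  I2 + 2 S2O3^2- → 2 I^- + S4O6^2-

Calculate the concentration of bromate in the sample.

0.03515 mol/L

n(S2O3^2-) = 0.02386 × 0.1758 = 4.195 × 10^-3 mol
n(I2) = n(S2O3^2-)/2 = 2.097 × 10^-3 mol
From the 1:3 ratio, n(BrO3^-) in the aliquot = 1/3 × 2.097 × 10^-3 = 6.991 × 10^-4 mol
[BrO3^-] = 6.991 × 10^-4 / 0.01989 = 0.03515 mol/L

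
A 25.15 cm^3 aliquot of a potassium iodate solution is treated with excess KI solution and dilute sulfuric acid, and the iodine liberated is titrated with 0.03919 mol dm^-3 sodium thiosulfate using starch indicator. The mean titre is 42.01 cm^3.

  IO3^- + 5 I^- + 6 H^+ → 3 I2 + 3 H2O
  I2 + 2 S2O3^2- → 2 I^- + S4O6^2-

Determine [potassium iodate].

0.01091 mol/L

n(S2O3^2-) = 0.04201 × 0.03919 = 1.646 × 10^-3 mol
n(I2) = n(S2O3^2-)/2 = 8.232 × 10^-4 mol
From the 1:3 ratio, n(IO3^-) in the aliquot = 1/3 × 8.232 × 10^-4 = 2.744 × 10^-4 mol
[IO3^-] = 2.744 × 10^-4 / 0.02515 = 0.01091 mol/L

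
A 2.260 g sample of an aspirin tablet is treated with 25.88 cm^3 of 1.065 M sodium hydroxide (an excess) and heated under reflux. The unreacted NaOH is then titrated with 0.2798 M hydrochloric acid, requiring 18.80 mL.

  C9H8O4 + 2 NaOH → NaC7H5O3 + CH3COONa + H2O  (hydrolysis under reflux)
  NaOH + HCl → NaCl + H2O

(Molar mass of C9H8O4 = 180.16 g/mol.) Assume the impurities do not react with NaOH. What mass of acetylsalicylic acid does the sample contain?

2.009 g

n(NaOH) added = 0.02588 × 1.065 = 0.02756 mol
n(HCl) used in back-titration = 0.01880 × 0.2798 = 5.260 × 10^-3 mol
n(NaOH) left over = 5.260 × 10^-3 mol (1:1 ratio)
n(NaOH) consumed by analyte = 0.02756 − 5.260 × 10^-3 = 0.02230 mol
From the 1:2 ratio, n(C9H8O4) = 1/2 × 0.02230 = 0.01115 mol
mass of C9H8O4 = 0.01115 × 180.16 = 2.009 g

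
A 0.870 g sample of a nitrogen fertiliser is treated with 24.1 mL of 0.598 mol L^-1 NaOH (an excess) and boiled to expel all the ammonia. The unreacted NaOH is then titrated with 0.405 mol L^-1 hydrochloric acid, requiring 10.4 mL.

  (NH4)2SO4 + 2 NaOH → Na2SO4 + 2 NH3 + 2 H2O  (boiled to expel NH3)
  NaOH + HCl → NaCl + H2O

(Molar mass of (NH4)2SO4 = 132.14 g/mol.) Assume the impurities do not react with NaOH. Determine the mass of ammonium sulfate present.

n(NaOH) added = 0.0241 × 0.598 = 0.0144 mol
n(HCl) used in back-titration = 0.0104 × 0.405 = 4.21 × 10^-3 mol
n(NaOH) left over = 4.21 × 10^-3 mol (1:1 ratio)
n(NaOH) consumed by analyte = 0.0144 − 4.21 × 10^-3 = 0.0102 mol
From the 1:2 ratio, n((NH4)2SO4) = 1/2 × 0.0102 = 5.10 × 10^-3 mol
mass of (NH4)2SO4 = 5.10 × 10^-3 × 132.14 = 0.674 g

0.674 g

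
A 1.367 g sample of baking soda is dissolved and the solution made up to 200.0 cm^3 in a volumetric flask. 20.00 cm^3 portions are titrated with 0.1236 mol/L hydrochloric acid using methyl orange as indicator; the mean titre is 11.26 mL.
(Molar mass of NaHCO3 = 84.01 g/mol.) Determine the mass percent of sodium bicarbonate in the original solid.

85.53 %

NaHCO3 + HCl → NaCl + H2O + CO2
n(HCl) per titration = 0.01126 × 0.1236 = 1.392 × 10^-3 mol
n(NaHCO3) in each aliquot = 1.392 × 10^-3 mol (1:1 ratio)
n(NaHCO3) in the whole flask = 1.392 × 10^-3 × 200.0/20.00 = 0.01392 mol
mass of NaHCO3 = 0.01392 × 84.01 = 1.169 g
% NaHCO3 = 1.169 / 1.367 × 100 = 85.53 %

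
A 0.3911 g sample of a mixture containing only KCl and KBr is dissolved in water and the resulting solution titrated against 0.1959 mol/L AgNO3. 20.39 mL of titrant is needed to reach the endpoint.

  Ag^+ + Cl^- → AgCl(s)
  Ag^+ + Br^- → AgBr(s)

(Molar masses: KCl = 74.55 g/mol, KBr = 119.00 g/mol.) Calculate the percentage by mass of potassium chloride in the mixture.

36.12 %

n(AgNO3) = 0.02039 × 0.1959 = 3.994 × 10^-3 mol
Let x = n(KCl), y = n(KBr).
Titrant: 1x + 1y = 3.994 × 10^-3;  mass: 74.55x + 119.00y = 0.3911
Solving, x = 1.895 × 10^-3 mol, y = 2.099 × 10^-3 mol
mass of KCl = 1.895 × 10^-3 × 74.55 = 0.1413 g
% KCl = 0.1413 / 0.3911 × 100 = 36.12 %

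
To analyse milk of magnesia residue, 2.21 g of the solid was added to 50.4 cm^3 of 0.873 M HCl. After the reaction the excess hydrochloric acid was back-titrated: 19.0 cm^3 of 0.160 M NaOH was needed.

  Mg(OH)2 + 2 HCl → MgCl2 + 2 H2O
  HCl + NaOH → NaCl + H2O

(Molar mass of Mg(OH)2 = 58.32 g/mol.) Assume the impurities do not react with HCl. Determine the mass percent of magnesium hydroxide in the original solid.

54.0 %

n(HCl) added = 0.0504 × 0.873 = 0.0440 mol
n(NaOH) used in back-titration = 0.0190 × 0.160 = 3.04 × 10^-3 mol
n(HCl) left over = 3.04 × 10^-3 mol (1:1 ratio)
n(HCl) consumed by analyte = 0.0440 − 3.04 × 10^-3 = 0.0410 mol
From the 1:2 ratio, n(Mg(OH)2) = 1/2 × 0.0410 = 0.0205 mol
mass of Mg(OH)2 = 0.0205 × 58.32 = 1.19 g
% Mg(OH)2 = 1.19 / 2.21 × 100 = 54.0 %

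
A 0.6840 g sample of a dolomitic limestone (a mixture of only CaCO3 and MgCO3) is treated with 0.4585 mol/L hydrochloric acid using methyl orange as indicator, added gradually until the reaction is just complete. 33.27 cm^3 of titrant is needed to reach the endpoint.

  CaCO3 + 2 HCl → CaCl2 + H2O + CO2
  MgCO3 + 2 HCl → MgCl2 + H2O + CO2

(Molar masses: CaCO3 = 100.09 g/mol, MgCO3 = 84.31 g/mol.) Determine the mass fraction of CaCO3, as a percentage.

37.98 %

n(HCl) = 0.03327 × 0.4585 = 0.01525 mol
Let x = n(CaCO3), y = n(MgCO3).
Titrant: 2x + 2y = 0.01525;  mass: 100.09x + 84.31y = 0.6840
Solving, x = 2.595 × 10^-3 mol, y = 5.032 × 10^-3 mol
mass of CaCO3 = 2.595 × 10^-3 × 100.09 = 0.2598 g
% CaCO3 = 0.2598 / 0.6840 × 100 = 37.98 %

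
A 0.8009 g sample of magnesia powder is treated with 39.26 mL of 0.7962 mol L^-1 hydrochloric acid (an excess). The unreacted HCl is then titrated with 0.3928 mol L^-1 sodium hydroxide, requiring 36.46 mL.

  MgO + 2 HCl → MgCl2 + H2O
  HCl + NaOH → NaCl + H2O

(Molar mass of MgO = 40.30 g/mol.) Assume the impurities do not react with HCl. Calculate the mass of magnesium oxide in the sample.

0.3413 g

n(HCl) added = 0.03926 × 0.7962 = 0.03126 mol
n(NaOH) used in back-titration = 0.03646 × 0.3928 = 0.01432 mol
n(HCl) left over = 0.01432 mol (1:1 ratio)
n(HCl) consumed by analyte = 0.03126 − 0.01432 = 0.01694 mol
From the 1:2 ratio, n(MgO) = 1/2 × 0.01694 = 8.469 × 10^-3 mol
mass of MgO = 8.469 × 10^-3 × 40.30 = 0.3413 g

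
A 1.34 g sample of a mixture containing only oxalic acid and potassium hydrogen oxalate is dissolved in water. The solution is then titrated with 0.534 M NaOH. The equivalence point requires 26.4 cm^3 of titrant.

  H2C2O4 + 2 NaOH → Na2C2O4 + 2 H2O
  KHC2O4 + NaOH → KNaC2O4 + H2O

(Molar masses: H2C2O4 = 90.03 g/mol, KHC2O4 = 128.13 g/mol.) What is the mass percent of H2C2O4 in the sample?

18.8 %

n(NaOH) = 0.0264 × 0.534 = 0.0141 mol
Let x = n(H2C2O4), y = n(KHC2O4).
Titrant: 2x + 1y = 0.0141;  mass: 90.03x + 128.13y = 1.34
Solving, x = 2.81 × 10^-3 mol, y = 8.49 × 10^-3 mol
mass of H2C2O4 = 2.81 × 10^-3 × 90.03 = 0.253 g
% H2C2O4 = 0.253 / 1.34 × 100 = 18.8 %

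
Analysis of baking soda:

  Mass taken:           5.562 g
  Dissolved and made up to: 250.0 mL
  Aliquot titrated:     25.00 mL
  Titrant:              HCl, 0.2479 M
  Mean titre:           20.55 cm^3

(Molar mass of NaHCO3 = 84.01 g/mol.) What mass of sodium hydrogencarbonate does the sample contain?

NaHCO3 + HCl → NaCl + H2O + CO2
n(HCl) per titration = 0.02055 × 0.2479 = 5.094 × 10^-3 mol
n(NaHCO3) in each aliquot = 5.094 × 10^-3 mol (1:1 ratio)
n(NaHCO3) in the whole flask = 5.094 × 10^-3 × 250.0/25.00 = 0.05094 mol
mass of NaHCO3 = 0.05094 × 84.01 = 4.280 g

4.280 g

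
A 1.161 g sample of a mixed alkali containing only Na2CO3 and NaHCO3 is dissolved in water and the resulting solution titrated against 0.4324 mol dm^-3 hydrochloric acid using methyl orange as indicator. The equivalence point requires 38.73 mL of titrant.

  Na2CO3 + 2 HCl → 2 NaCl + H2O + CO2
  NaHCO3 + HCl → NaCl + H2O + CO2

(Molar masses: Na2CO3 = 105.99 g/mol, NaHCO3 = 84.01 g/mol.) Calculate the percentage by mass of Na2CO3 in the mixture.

n(HCl) = 0.03873 × 0.4324 = 0.01675 mol
Let x = n(Na2CO3), y = n(NaHCO3).
Titrant: 2x + 1y = 0.01675;  mass: 105.99x + 84.01y = 1.161
Solving, x = 3.964 × 10^-3 mol, y = 8.818 × 10^-3 mol
mass of Na2CO3 = 3.964 × 10^-3 × 105.99 = 0.4202 g
% Na2CO3 = 0.4202 / 1.161 × 100 = 36.19 %

36.19 %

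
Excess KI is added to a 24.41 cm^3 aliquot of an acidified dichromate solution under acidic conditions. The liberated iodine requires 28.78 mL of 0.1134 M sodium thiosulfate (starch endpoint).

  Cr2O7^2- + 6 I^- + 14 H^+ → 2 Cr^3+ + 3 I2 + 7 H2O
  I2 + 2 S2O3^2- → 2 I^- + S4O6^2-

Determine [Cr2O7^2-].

n(S2O3^2-) = 0.02878 × 0.1134 = 3.264 × 10^-3 mol
n(I2) = n(S2O3^2-)/2 = 1.632 × 10^-3 mol
From the 1:3 ratio, n(Cr2O7^2-) in the aliquot = 1/3 × 1.632 × 10^-3 = 5.439 × 10^-4 mol
[Cr2O7^2-] = 5.439 × 10^-4 / 0.02441 = 0.02228 mol/L

0.02228 M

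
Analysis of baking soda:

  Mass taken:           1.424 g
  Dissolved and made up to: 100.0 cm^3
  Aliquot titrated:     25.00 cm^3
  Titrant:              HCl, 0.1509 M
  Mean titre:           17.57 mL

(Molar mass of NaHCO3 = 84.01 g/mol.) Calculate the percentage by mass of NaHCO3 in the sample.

NaHCO3 + HCl → NaCl + H2O + CO2
n(HCl) per titration = 0.01757 × 0.1509 = 2.651 × 10^-3 mol
n(NaHCO3) in each aliquot = 2.651 × 10^-3 mol (1:1 ratio)
n(NaHCO3) in the whole flask = 2.651 × 10^-3 × 100.0/25.00 = 0.01061 mol
mass of NaHCO3 = 0.01061 × 84.01 = 0.8909 g
% NaHCO3 = 0.8909 / 1.424 × 100 = 62.57 %

62.57 %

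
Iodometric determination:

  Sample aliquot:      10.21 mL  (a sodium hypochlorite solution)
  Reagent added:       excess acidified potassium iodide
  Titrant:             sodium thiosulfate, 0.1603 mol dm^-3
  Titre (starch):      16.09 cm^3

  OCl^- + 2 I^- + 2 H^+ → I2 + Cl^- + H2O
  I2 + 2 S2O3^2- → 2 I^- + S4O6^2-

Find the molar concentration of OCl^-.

0.1263 mol/L

n(S2O3^2-) = 0.01609 × 0.1603 = 2.579 × 10^-3 mol
n(I2) = n(S2O3^2-)/2 = 1.290 × 10^-3 mol
n(OCl^-) in the aliquot = 1.290 × 10^-3 mol (1:1 ratio)
[OCl^-] = 1.290 × 10^-3 / 0.01021 = 0.1263 mol/L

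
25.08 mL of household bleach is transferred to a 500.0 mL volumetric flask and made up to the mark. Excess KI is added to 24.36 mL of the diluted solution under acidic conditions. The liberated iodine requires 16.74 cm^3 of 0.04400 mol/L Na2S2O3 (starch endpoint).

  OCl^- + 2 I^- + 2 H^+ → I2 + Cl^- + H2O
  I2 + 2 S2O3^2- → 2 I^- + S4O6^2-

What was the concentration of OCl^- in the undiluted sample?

n(S2O3^2-) = 0.01674 × 0.04400 = 7.366 × 10^-4 mol
n(I2) = n(S2O3^2-)/2 = 3.683 × 10^-4 mol
n(OCl^-) in the aliquot = 3.683 × 10^-4 mol (1:1 ratio)
[OCl^-]_dilute = 3.683 × 10^-4 / 0.02436 = 0.01512 mol/L
[OCl^-]_original = 0.01512 × 500.0/25.08 = 0.3014 mol/L

0.3014 mol/L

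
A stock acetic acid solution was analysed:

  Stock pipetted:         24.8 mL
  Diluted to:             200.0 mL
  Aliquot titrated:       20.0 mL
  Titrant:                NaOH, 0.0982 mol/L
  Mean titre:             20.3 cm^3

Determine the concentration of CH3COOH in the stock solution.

CH3COOH + NaOH → CH3COONa + H2O
n(NaOH) = 0.0203 × 0.0982 = 1.99 × 10^-3 mol
n(CH3COOH) in the aliquot = 1.99 × 10^-3 mol (1:1 ratio)
[CH3COOH]_dilute = 1.99 × 10^-3 / 0.0200 = 0.0997 mol/L
Dilution factor = 200.0 / 24.8 = 8.065
[CH3COOH]_stock = 0.0997 × 8.065 = 0.804 mol/L

0.804 mol/L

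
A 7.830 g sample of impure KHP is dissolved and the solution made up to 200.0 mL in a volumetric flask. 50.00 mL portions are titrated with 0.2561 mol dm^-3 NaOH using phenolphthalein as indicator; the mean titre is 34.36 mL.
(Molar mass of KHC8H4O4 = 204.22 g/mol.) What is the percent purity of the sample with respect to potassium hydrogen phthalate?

91.80 %

KHC8H4O4 + NaOH → KNaC8H4O4 + H2O
n(NaOH) per titration = 0.03436 × 0.2561 = 8.800 × 10^-3 mol
n(KHC8H4O4) in each aliquot = 8.800 × 10^-3 mol (1:1 ratio)
n(KHC8H4O4) in the whole flask = 8.800 × 10^-3 × 200.0/50.00 = 0.03520 mol
mass of KHC8H4O4 = 0.03520 × 204.22 = 7.188 g
% KHC8H4O4 = 7.188 / 7.830 × 100 = 91.80 %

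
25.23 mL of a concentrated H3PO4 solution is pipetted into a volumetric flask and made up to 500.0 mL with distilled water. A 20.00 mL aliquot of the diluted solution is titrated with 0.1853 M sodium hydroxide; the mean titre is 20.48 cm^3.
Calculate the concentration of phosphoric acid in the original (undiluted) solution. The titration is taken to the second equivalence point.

H3PO4 + 2 NaOH → Na2HPO4 + 2 H2O
n(NaOH) = 0.02048 × 0.1853 = 3.795 × 10^-3 mol
From the 1:2 ratio, n(H3PO4) in the aliquot = 1/2 × 3.795 × 10^-3 = 1.897 × 10^-3 mol
[H3PO4]_dilute = 1.897 × 10^-3 / 0.02000 = 0.09487 mol/L
Dilution factor = 500.0 / 25.23 = 19.82
[H3PO4]_stock = 0.09487 × 19.82 = 1.880 mol/L

1.880 M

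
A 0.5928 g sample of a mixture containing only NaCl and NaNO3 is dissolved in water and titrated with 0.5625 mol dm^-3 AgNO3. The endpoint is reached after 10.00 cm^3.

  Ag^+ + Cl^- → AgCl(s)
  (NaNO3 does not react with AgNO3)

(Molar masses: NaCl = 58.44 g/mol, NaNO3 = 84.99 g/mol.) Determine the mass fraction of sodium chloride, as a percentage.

n(AgNO3) = 0.01000 × 0.5625 = 5.625 × 10^-3 mol
Let x = n(NaCl), y = n(NaNO3).
Titrant: 1x = 5.625 × 10^-3;  mass: 58.44x + 84.99y = 0.5928
Solving, x = 5.625 × 10^-3 mol, y = 3.107 × 10^-3 mol
mass of NaCl = 5.625 × 10^-3 × 58.44 = 0.3287 g
% NaCl = 0.3287 / 0.5928 × 100 = 55.45 %

55.45 %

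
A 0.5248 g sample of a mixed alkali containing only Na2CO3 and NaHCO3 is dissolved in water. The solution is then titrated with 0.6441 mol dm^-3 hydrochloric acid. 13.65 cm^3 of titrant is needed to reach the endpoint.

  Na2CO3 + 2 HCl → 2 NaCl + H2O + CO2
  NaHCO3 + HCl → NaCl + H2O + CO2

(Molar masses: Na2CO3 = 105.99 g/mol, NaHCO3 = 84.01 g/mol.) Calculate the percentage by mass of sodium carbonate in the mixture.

n(HCl) = 0.01365 × 0.6441 = 8.792 × 10^-3 mol
Let x = n(Na2CO3), y = n(NaHCO3).
Titrant: 2x + 1y = 8.792 × 10^-3;  mass: 105.99x + 84.01y = 0.5248
Solving, x = 3.447 × 10^-3 mol, y = 1.898 × 10^-3 mol
mass of Na2CO3 = 3.447 × 10^-3 × 105.99 = 0.3653 g
% Na2CO3 = 0.3653 / 0.5248 × 100 = 69.62 %

69.62 %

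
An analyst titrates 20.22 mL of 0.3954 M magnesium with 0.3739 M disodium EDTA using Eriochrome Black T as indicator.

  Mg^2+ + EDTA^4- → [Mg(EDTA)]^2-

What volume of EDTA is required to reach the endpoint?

21.38 mL

n(Mg2+) = 0.02022 L × 0.3954 mol/L = 7.995 × 10^-3 mol
n(EDTA) = 7.995 × 10^-3 mol (1:1 stoichiometry)
V(EDTA) = 7.995 × 10^-3 mol / 0.3739 mol/L = 0.02138 L = 21.38 mL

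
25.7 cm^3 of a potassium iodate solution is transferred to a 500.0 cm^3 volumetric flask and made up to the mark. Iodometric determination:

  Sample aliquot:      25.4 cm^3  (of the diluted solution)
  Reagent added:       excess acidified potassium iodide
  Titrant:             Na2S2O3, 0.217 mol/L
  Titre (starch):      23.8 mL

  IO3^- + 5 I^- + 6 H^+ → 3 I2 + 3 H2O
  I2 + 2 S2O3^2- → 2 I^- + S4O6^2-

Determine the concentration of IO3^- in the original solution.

0.659 mol/L

n(S2O3^2-) = 0.0238 × 0.217 = 5.16 × 10^-3 mol
n(I2) = n(S2O3^2-)/2 = 2.58 × 10^-3 mol
From the 1:3 ratio, n(IO3^-) in the aliquot = 1/3 × 2.58 × 10^-3 = 8.61 × 10^-4 mol
[IO3^-]_dilute = 8.61 × 10^-4 / 0.0254 = 0.0339 mol/L
[IO3^-]_original = 0.0339 × 500.0/25.7 = 0.659 mol/L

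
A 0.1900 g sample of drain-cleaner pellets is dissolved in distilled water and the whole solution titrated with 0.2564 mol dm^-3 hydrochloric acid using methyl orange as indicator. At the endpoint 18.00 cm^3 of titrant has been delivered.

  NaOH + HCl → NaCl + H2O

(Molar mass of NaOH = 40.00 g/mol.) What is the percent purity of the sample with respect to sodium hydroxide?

97.16 %

n(HCl) = 0.01800 L × 0.2564 mol/L = 4.615 × 10^-3 mol
n(NaOH) = 4.615 × 10^-3 mol (1:1 ratio)
mass of NaOH = 4.615 × 10^-3 × 40.00 g/mol = 0.1846 g
% NaOH = 0.1846 / 0.1900 × 100 = 97.16 %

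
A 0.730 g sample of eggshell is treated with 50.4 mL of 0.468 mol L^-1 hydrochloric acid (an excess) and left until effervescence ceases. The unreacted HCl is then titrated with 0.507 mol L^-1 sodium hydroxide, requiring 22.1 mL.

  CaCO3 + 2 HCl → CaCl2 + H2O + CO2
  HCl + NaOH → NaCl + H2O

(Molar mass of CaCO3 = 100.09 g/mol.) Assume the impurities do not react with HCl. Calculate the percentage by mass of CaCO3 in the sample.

84.9 %

n(HCl) added = 0.0504 × 0.468 = 0.0236 mol
n(NaOH) used in back-titration = 0.0221 × 0.507 = 0.0112 mol
n(HCl) left over = 0.0112 mol (1:1 ratio)
n(HCl) consumed by analyte = 0.0236 − 0.0112 = 0.0124 mol
From the 1:2 ratio, n(CaCO3) = 1/2 × 0.0124 = 6.19 × 10^-3 mol
mass of CaCO3 = 6.19 × 10^-3 × 100.09 = 0.620 g
% CaCO3 = 0.620 / 0.730 × 100 = 84.9 %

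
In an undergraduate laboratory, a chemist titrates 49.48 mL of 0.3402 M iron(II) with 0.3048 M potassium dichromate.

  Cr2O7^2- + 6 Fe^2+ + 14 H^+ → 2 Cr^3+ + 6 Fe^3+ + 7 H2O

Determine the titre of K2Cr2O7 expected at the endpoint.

n(Fe2+) = 0.04948 L × 0.3402 mol/L = 0.01683 mol
From the 1:6 stoichiometry, n(K2Cr2O7) = 1/6 × 0.01683 = 2.806 × 10^-3 mol
V(K2Cr2O7) = 2.806 × 10^-3 mol / 0.3048 mol/L = 0.009204 L = 9.204 mL

9.204 mL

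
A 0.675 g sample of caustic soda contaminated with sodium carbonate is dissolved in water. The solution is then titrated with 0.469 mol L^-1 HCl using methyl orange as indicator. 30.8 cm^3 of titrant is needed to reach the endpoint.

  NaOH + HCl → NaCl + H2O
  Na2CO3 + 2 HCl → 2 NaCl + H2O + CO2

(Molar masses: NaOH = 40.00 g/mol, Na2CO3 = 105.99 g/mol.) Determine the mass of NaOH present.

0.279 g

n(HCl) = 0.0308 × 0.469 = 0.0144 mol
Let x = n(NaOH), y = n(Na2CO3).
Titrant: 1x + 2y = 0.0144;  mass: 40.00x + 105.99y = 0.675
Solving, x = 6.97 × 10^-3 mol, y = 3.74 × 10^-3 mol
mass of NaOH = 6.97 × 10^-3 × 40.00 = 0.279 g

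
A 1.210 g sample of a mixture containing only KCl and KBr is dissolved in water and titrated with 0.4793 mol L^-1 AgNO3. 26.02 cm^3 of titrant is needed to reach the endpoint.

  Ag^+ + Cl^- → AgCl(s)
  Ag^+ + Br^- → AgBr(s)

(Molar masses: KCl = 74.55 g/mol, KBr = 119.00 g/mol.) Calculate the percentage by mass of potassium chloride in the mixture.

n(AgNO3) = 0.02602 × 0.4793 = 0.01247 mol
Let x = n(KCl), y = n(KBr).
Titrant: 1x + 1y = 0.01247;  mass: 74.55x + 119.00y = 1.210
Solving, x = 6.166 × 10^-3 mol, y = 6.305 × 10^-3 mol
mass of KCl = 6.166 × 10^-3 × 74.55 = 0.4597 g
% KCl = 0.4597 / 1.210 × 100 = 37.99 %

37.99 %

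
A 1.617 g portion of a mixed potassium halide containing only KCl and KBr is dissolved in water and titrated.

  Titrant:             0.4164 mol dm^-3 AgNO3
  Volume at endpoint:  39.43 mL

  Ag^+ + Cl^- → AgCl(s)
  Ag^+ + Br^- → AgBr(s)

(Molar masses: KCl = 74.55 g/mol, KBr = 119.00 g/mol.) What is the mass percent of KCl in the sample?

n(AgNO3) = 0.03943 × 0.4164 = 0.01642 mol
Let x = n(KCl), y = n(KBr).
Titrant: 1x + 1y = 0.01642;  mass: 74.55x + 119.00y = 1.617
Solving, x = 7.577 × 10^-3 mol, y = 8.841 × 10^-3 mol
mass of KCl = 7.577 × 10^-3 × 74.55 = 0.5649 g
% KCl = 0.5649 / 1.617 × 100 = 34.94 %

34.94 %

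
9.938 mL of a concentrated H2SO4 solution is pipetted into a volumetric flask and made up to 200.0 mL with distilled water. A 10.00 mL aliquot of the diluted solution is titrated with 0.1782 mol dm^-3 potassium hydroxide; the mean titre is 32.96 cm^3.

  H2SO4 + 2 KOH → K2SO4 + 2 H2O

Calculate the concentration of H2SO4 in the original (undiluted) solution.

5.910 mol/L

n(KOH) = 0.03296 × 0.1782 = 5.873 × 10^-3 mol
From the 1:2 ratio, n(H2SO4) in the aliquot = 1/2 × 5.873 × 10^-3 = 2.937 × 10^-3 mol
[H2SO4]_dilute = 2.937 × 10^-3 / 0.01000 = 0.2937 mol/L
Dilution factor = 200.0 / 9.938 = 20.12
[H2SO4]_stock = 0.2937 × 20.12 = 5.910 mol/L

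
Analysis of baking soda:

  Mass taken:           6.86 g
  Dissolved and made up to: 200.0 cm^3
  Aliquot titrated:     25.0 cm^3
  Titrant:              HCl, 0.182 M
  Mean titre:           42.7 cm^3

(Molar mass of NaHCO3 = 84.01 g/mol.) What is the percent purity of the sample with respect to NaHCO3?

76.1 %

NaHCO3 + HCl → NaCl + H2O + CO2
n(HCl) per titration = 0.0427 × 0.182 = 7.77 × 10^-3 mol
n(NaHCO3) in each aliquot = 7.77 × 10^-3 mol (1:1 ratio)
n(NaHCO3) in the whole flask = 7.77 × 10^-3 × 200.0/25.0 = 0.0622 mol
mass of NaHCO3 = 0.0622 × 84.01 = 5.22 g
% NaHCO3 = 5.22 / 6.86 × 100 = 76.1 %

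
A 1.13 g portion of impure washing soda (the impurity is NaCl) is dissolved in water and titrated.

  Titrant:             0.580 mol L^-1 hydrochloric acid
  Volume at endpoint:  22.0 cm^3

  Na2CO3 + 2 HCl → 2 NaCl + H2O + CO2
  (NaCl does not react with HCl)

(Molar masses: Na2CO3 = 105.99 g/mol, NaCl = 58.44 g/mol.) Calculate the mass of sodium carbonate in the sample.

0.676 g

n(HCl) = 0.0220 × 0.580 = 0.0128 mol
Let x = n(Na2CO3), y = n(NaCl).
Titrant: 2x = 0.0128;  mass: 105.99x + 58.44y = 1.13
Solving, x = 6.38 × 10^-3 mol, y = 7.76 × 10^-3 mol
mass of Na2CO3 = 6.38 × 10^-3 × 105.99 = 0.676 g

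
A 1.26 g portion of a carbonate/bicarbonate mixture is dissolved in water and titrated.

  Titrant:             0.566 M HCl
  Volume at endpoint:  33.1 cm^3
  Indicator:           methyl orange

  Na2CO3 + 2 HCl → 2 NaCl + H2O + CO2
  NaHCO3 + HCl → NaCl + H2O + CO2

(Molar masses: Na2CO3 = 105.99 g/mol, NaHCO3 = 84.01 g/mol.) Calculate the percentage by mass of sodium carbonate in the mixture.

n(HCl) = 0.0331 × 0.566 = 0.0187 mol
Let x = n(Na2CO3), y = n(NaHCO3).
Titrant: 2x + 1y = 0.0187;  mass: 105.99x + 84.01y = 1.26
Solving, x = 5.06 × 10^-3 mol, y = 8.61 × 10^-3 mol
mass of Na2CO3 = 5.06 × 10^-3 × 105.99 = 0.536 g
% Na2CO3 = 0.536 / 1.26 × 100 = 42.6 %

42.6 %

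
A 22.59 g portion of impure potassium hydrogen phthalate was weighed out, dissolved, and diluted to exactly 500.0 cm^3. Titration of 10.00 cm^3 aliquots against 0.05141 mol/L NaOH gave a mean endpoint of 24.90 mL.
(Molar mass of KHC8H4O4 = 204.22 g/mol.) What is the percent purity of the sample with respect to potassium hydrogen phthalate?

57.86 %

KHC8H4O4 + NaOH → KNaC8H4O4 + H2O
n(NaOH) per titration = 0.02490 × 0.05141 = 1.280 × 10^-3 mol
n(KHC8H4O4) in each aliquot = 1.280 × 10^-3 mol (1:1 ratio)
n(KHC8H4O4) in the whole flask = 1.280 × 10^-3 × 500.0/10.00 = 0.06401 mol
mass of KHC8H4O4 = 0.06401 × 204.22 = 13.07 g
% KHC8H4O4 = 13.07 / 22.59 × 100 = 57.86 %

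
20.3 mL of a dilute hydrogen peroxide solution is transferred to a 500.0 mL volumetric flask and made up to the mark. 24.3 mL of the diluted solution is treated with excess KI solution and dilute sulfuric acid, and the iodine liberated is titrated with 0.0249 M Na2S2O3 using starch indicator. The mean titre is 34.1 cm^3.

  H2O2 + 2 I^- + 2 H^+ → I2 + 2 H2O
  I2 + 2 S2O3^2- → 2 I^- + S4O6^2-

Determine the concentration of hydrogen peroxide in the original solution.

0.430 M

n(S2O3^2-) = 0.0341 × 0.0249 = 8.49 × 10^-4 mol
n(I2) = n(S2O3^2-)/2 = 4.25 × 10^-4 mol
n(H2O2) in the aliquot = 4.25 × 10^-4 mol (1:1 ratio)
[H2O2]_dilute = 4.25 × 10^-4 / 0.0243 = 0.0175 mol/L
[H2O2]_original = 0.0175 × 500.0/20.3 = 0.430 mol/L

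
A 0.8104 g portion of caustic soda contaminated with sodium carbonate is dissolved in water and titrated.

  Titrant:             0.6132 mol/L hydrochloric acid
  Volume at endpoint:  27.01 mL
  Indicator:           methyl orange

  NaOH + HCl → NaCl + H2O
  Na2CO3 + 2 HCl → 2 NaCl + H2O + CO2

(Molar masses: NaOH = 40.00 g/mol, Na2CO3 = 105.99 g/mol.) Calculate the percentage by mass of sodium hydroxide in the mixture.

n(HCl) = 0.02701 × 0.6132 = 0.01656 mol
Let x = n(NaOH), y = n(Na2CO3).
Titrant: 1x + 2y = 0.01656;  mass: 40.00x + 105.99y = 0.8104
Solving, x = 5.181 × 10^-3 mol, y = 5.691 × 10^-3 mol
mass of NaOH = 5.181 × 10^-3 × 40.00 = 0.2073 g
% NaOH = 0.2073 / 0.8104 × 100 = 25.57 %

25.57 %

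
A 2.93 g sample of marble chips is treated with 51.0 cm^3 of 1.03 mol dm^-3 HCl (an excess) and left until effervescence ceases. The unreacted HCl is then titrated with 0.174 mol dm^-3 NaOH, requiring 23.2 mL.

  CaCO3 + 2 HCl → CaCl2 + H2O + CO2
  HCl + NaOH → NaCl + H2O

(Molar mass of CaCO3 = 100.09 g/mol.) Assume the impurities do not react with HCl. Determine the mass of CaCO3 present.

n(HCl) added = 0.0510 × 1.03 = 0.0525 mol
n(NaOH) used in back-titration = 0.0232 × 0.174 = 4.04 × 10^-3 mol
n(HCl) left over = 4.04 × 10^-3 mol (1:1 ratio)
n(HCl) consumed by analyte = 0.0525 − 4.04 × 10^-3 = 0.0485 mol
From the 1:2 ratio, n(CaCO3) = 1/2 × 0.0485 = 0.0242 mol
mass of CaCO3 = 0.0242 × 100.09 = 2.43 g

2.43 g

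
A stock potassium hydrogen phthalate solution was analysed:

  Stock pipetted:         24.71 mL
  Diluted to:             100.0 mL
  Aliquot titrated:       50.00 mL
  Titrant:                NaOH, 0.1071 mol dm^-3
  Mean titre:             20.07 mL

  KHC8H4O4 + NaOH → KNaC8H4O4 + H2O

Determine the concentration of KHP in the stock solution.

0.1740 mol/L

n(NaOH) = 0.02007 × 0.1071 = 2.149 × 10^-3 mol
n(KHC8H4O4) in the aliquot = 2.149 × 10^-3 mol (1:1 ratio)
[KHC8H4O4]_dilute = 2.149 × 10^-3 / 0.05000 = 0.04299 mol/L
Dilution factor = 100.0 / 24.71 = 4.047
[KHC8H4O4]_stock = 0.04299 × 4.047 = 0.1740 mol/L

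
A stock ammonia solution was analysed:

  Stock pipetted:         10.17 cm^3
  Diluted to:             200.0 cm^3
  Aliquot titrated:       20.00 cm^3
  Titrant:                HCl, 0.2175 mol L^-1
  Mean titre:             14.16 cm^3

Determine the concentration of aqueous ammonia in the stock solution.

NH3 + HCl → NH4Cl
n(HCl) = 0.01416 × 0.2175 = 3.080 × 10^-3 mol
n(NH3) in the aliquot = 3.080 × 10^-3 mol (1:1 ratio)
[NH3]_dilute = 3.080 × 10^-3 / 0.02000 = 0.1540 mol/L
Dilution factor = 200.0 / 10.17 = 19.67
[NH3]_stock = 0.1540 × 19.67 = 3.028 mol/L

3.028 mol/L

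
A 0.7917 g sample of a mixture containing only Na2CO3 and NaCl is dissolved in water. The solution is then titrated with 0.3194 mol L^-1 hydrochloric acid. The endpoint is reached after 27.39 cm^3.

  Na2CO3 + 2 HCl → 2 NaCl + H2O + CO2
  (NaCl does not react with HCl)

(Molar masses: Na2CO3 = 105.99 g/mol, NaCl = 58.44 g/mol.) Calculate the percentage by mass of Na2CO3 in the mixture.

58.56 %

n(HCl) = 0.02739 × 0.3194 = 8.748 × 10^-3 mol
Let x = n(Na2CO3), y = n(NaCl).
Titrant: 2x = 8.748 × 10^-3;  mass: 105.99x + 58.44y = 0.7917
Solving, x = 4.374 × 10^-3 mol, y = 5.614 × 10^-3 mol
mass of Na2CO3 = 4.374 × 10^-3 × 105.99 = 0.4636 g
% Na2CO3 = 0.4636 / 0.7917 × 100 = 58.56 %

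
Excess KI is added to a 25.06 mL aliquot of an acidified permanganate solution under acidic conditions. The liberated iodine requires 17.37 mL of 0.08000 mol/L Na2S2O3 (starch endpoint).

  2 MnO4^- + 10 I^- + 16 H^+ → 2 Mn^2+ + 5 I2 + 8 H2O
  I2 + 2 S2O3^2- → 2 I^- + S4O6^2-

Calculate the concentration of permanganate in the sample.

n(S2O3^2-) = 0.01737 × 0.08000 = 1.390 × 10^-3 mol
n(I2) = n(S2O3^2-)/2 = 6.948 × 10^-4 mol
From the 2:5 ratio, n(MnO4^-) in the aliquot = 2/5 × 6.948 × 10^-4 = 2.779 × 10^-4 mol
[MnO4^-] = 2.779 × 10^-4 / 0.02506 = 0.01109 mol/L

0.01109 mol/L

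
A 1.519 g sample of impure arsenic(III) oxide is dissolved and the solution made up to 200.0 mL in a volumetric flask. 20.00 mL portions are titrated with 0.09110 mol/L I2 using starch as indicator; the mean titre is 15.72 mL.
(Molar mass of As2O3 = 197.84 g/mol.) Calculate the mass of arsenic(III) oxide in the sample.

1.417 g

As2O3 + 2 I2 + 2 H2O → As2O5 + 4 HI
n(I2) per titration = 0.01572 × 0.09110 = 1.432 × 10^-3 mol
From the 1:2 ratio, n(As2O3) in each aliquot = 1/2 × 1.432 × 10^-3 = 7.160 × 10^-4 mol
n(As2O3) in the whole flask = 7.160 × 10^-4 × 200.0/20.00 = 7.160 × 10^-3 mol
mass of As2O3 = 7.160 × 10^-3 × 197.84 = 1.417 g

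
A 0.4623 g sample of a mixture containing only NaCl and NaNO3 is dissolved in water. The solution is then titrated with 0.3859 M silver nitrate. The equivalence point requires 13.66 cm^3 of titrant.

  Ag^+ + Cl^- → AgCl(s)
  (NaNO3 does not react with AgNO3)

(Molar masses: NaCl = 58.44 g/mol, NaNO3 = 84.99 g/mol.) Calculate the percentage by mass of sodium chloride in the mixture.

n(AgNO3) = 0.01366 × 0.3859 = 5.271 × 10^-3 mol
Let x = n(NaCl), y = n(NaNO3).
Titrant: 1x = 5.271 × 10^-3;  mass: 58.44x + 84.99y = 0.4623
Solving, x = 5.271 × 10^-3 mol, y = 1.815 × 10^-3 mol
mass of NaCl = 5.271 × 10^-3 × 58.44 = 0.3081 g
% NaCl = 0.3081 / 0.4623 × 100 = 66.64 %

66.64 %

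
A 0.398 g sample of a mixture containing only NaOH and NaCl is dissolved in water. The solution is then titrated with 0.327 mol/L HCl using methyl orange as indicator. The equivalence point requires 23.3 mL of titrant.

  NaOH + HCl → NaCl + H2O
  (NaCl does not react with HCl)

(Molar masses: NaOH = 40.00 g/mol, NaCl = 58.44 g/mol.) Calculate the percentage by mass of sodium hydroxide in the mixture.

n(HCl) = 0.0233 × 0.327 = 7.62 × 10^-3 mol
Let x = n(NaOH), y = n(NaCl).
Titrant: 1x = 7.62 × 10^-3;  mass: 40.00x + 58.44y = 0.398
Solving, x = 7.62 × 10^-3 mol, y = 1.60 × 10^-3 mol
mass of NaOH = 7.62 × 10^-3 × 40.00 = 0.305 g
% NaOH = 0.305 / 0.398 × 100 = 76.6 %

76.6 %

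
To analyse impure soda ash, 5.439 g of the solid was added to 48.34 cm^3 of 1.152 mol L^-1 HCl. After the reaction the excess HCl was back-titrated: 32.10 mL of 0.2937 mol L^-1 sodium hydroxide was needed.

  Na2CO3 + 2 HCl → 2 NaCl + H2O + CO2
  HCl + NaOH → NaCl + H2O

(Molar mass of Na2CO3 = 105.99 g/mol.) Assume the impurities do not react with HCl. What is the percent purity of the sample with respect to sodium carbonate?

45.07 %

n(HCl) added = 0.04834 × 1.152 = 0.05569 mol
n(NaOH) used in back-titration = 0.03210 × 0.2937 = 9.428 × 10^-3 mol
n(HCl) left over = 9.428 × 10^-3 mol (1:1 ratio)
n(HCl) consumed by analyte = 0.05569 − 9.428 × 10^-3 = 0.04626 mol
From the 1:2 ratio, n(Na2CO3) = 1/2 × 0.04626 = 0.02313 mol
mass of Na2CO3 = 0.02313 × 105.99 = 2.452 g
% Na2CO3 = 2.452 / 5.439 × 100 = 45.07 %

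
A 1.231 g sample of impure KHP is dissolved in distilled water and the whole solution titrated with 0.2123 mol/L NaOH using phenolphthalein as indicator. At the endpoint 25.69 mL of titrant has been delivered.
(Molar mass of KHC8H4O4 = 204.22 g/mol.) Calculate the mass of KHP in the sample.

KHC8H4O4 + NaOH → KNaC8H4O4 + H2O
n(NaOH) = 0.02569 L × 0.2123 mol/L = 5.454 × 10^-3 mol
n(KHC8H4O4) = 5.454 × 10^-3 mol (1:1 ratio)
mass of KHC8H4O4 = 5.454 × 10^-3 × 204.22 g/mol = 1.114 g

1.114 g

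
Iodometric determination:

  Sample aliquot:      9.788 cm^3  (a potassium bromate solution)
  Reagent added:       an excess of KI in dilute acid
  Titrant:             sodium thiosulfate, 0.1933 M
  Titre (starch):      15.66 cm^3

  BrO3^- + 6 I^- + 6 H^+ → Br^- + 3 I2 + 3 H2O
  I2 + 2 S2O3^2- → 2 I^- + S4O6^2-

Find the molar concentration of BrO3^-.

0.05154 M

n(S2O3^2-) = 0.01566 × 0.1933 = 3.027 × 10^-3 mol
n(I2) = n(S2O3^2-)/2 = 1.514 × 10^-3 mol
From the 1:3 ratio, n(BrO3^-) in the aliquot = 1/3 × 1.514 × 10^-3 = 5.045 × 10^-4 mol
[BrO3^-] = 5.045 × 10^-4 / 0.009788 = 0.05154 mol/L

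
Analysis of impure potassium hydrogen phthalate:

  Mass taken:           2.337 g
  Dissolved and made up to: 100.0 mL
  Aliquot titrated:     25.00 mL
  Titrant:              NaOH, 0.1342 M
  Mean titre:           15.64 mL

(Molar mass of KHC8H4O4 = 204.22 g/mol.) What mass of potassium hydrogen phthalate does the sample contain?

1.715 g

KHC8H4O4 + NaOH → KNaC8H4O4 + H2O
n(NaOH) per titration = 0.01564 × 0.1342 = 2.099 × 10^-3 mol
n(KHC8H4O4) in each aliquot = 2.099 × 10^-3 mol (1:1 ratio)
n(KHC8H4O4) in the whole flask = 2.099 × 10^-3 × 100.0/25.00 = 8.396 × 10^-3 mol
mass of KHC8H4O4 = 8.396 × 10^-3 × 204.22 = 1.715 g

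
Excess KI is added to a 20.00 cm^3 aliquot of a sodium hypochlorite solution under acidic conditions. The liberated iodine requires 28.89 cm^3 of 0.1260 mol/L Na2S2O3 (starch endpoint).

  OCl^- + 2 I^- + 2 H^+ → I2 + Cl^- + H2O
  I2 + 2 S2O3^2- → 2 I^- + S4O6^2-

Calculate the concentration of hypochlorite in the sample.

0.09100 mol/L

n(S2O3^2-) = 0.02889 × 0.1260 = 3.640 × 10^-3 mol
n(I2) = n(S2O3^2-)/2 = 1.820 × 10^-3 mol
n(OCl^-) in the aliquot = 1.820 × 10^-3 mol (1:1 ratio)
[OCl^-] = 1.820 × 10^-3 / 0.02000 = 0.09100 mol/L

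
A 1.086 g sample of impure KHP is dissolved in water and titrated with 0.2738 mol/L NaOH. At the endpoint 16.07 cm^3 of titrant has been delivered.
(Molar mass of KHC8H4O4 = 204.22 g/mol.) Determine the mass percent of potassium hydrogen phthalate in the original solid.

82.74 %

KHC8H4O4 + NaOH → KNaC8H4O4 + H2O
n(NaOH) = 0.01607 L × 0.2738 mol/L = 4.400 × 10^-3 mol
n(KHC8H4O4) = 4.400 × 10^-3 mol (1:1 ratio)
mass of KHC8H4O4 = 4.400 × 10^-3 × 204.22 g/mol = 0.8986 g
% KHC8H4O4 = 0.8986 / 1.086 × 100 = 82.74 %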